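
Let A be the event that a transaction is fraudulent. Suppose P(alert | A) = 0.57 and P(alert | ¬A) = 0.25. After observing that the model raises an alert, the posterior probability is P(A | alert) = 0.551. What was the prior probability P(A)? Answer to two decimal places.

P(A) = 0.35

In odds form, posterior odds = prior odds × likelihood ratio, so prior odds = posterior odds ÷ LR.
Posterior odds = 0.551/(1−0.551) = 1.2272. LR = 0.57/0.25 = 2.2800.
Prior odds = 1.2272/2.2800 = 0.5382, so P(A) = 0.5382/(1+0.5382) ≈ 0.35.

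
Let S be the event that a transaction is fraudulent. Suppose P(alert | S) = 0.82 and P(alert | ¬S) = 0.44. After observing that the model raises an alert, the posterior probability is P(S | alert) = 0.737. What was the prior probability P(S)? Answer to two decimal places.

In odds form, posterior odds = prior odds × likelihood ratio, so prior odds = posterior odds ÷ LR.
Posterior odds = 0.737/(1−0.737) = 2.8023. LR = 0.82/0.44 = 1.8636.
Prior odds = 2.8023/1.8636 = 1.5037, so P(S) = 1.5037/(1+1.5037) ≈ 0.60.

P(S) = 0.60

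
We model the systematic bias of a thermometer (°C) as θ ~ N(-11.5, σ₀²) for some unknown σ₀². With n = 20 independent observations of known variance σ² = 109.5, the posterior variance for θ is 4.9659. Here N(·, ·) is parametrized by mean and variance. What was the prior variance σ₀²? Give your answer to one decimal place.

For the Normal–Normal model with known σ², precisions add: τ_n = τ₀ + n/σ².
So 1/σ₀² = 1/4.9659 − 20/109.5 = 0.201373 − 0.182648 = 0.018725.
Hence σ₀² = 1/0.018725 ≈ 53.4.

σ₀² = 53.4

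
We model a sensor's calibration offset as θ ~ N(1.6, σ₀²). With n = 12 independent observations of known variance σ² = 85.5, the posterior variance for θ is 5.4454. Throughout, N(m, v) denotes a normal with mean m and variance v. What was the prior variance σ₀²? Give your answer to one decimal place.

σ₀² = 23.1

For the Normal–Normal model with known σ², precisions add: τ_n = τ₀ + n/σ².
So 1/σ₀² = 1/5.4454 − 12/85.5 = 0.183641 − 0.140351 = 0.043290.
Hence σ₀² = 1/0.043290 ≈ 23.1.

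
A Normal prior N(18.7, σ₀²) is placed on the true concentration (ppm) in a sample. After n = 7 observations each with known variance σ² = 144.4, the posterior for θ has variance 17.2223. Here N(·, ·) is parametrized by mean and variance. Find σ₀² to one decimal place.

σ₀² = 104.3

For the Normal–Normal model with known σ², precisions add: τ_n = τ₀ + n/σ².
So 1/σ₀² = 1/17.2223 − 7/144.4 = 0.058064 − 0.048476 = 0.009588.
Hence σ₀² = 1/0.009588 ≈ 104.3.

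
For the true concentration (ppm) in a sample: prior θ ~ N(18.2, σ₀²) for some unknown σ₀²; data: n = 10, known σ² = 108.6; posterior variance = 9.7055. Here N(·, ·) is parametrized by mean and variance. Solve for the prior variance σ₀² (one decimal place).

σ₀² = 91.3

For the Normal–Normal model with known σ², precisions add: τ_n = τ₀ + n/σ².
So 1/σ₀² = 1/9.7055 − 10/108.6 = 0.103034 − 0.092081 = 0.010953.
Hence σ₀² = 1/0.010953 ≈ 91.3.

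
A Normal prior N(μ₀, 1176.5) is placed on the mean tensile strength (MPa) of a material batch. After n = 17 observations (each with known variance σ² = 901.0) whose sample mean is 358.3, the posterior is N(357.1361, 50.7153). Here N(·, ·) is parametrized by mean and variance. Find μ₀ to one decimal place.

With known observation variance, the Normal–Normal posterior has precision τ_n = τ₀ + n/σ² and mean μ_n = (τ₀μ₀ + (n/σ²)x̄)/τ_n.
Here τ₀ = 1/1176.5 = 0.000850 and τ_data = 17/901.0 = 0.018868, so τ_n = 0.019718.
Rearranging for μ₀: μ₀ = (μ_n·τ_n − τ_data·x̄)/τ₀ = (357.1361·0.019718 − 0.018868·358.3) / 0.000850 = 0.281605/0.000850 ≈ 331.3.

μ₀ = 331.3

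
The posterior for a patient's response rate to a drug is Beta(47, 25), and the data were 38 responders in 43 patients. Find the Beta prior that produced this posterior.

Under Beta–binomial conjugacy the posterior parameters are (a+s, b+f).
So a = 47 − 38 = 9 and b = 25 − 5 = 20.

Beta(9, 20)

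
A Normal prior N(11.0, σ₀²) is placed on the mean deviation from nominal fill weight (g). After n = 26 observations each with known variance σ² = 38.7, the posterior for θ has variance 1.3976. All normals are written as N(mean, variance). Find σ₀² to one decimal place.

σ₀² = 22.9

For the Normal–Normal model with known σ², precisions add: τ_n = τ₀ + n/σ².
So 1/σ₀² = 1/1.3976 − 26/38.7 = 0.715512 − 0.671835 = 0.043677.
Hence σ₀² = 1/0.043677 ≈ 22.9.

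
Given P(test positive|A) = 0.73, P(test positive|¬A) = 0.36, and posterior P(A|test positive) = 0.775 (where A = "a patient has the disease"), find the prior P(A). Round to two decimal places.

In odds form, posterior odds = prior odds × likelihood ratio, so prior odds = posterior odds ÷ LR.
Posterior odds = 0.775/(1−0.775) = 3.4444. LR = 0.73/0.36 = 2.0278.
Prior odds = 3.4444/2.0278 = 1.6986, so P(A) = 1.6986/(1+1.6986) ≈ 0.63.

P(A) = 0.63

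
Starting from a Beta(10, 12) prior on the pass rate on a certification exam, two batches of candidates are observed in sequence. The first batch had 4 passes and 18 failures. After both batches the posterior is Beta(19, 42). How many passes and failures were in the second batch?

Because Beta–binomial updating is additive in the counts, the combined data contributed (α_post−α_prior, β_post−β_prior) successes and failures.
Total across both batches: 19−10=9 passes, 42−12=30 failures.
Subtract the first batch: 9−4=5 passes and 30−18=12 failures.

5 passes and 12 failures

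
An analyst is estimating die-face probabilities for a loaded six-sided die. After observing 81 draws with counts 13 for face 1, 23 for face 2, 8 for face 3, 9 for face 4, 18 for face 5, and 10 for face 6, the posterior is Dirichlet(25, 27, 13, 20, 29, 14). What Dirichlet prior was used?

For a Dirichlet(α) prior with multinomial counts c, the posterior is Dirichlet(α + c) componentwise.
Subtract each count from the matching posterior parameter: 25−13=12, 27−23=4, 13−8=5, 20−9=11, 29−18=11, 14−10=4.

Dirichlet(12, 4, 5, 11, 11, 4)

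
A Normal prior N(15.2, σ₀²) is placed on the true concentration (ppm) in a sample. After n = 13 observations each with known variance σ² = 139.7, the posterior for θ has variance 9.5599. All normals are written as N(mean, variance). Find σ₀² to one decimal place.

σ₀² = 86.6

Posterior precision equals prior precision plus data precision: 1/σ_n² = 1/σ₀² + n/σ².
So 1/σ₀² = 1/9.5599 − 13/139.7 = 0.104604 − 0.093057 = 0.011547.
Hence σ₀² = 1/0.011547 ≈ 86.6.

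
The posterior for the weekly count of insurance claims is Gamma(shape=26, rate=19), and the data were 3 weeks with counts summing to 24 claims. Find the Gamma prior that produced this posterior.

Gamma(shape=2, rate=16)

A Gamma(α, β) prior (rate parametrization) on a Poisson rate with n observations summing to S gives posterior Gamma(α+S, β+n).
So α = 26 − 24 = 2 and β = 19 − 3 = 16.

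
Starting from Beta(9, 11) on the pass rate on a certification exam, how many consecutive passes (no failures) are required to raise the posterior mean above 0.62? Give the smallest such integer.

k = 9

After k passes and 0 failures the posterior is Beta(9+k, 11), with mean (9+k)/(9+11+k).
Set (9+k)/(20+k) > 0.62 and solve: k > (0.62·20 − 9)/(1 − 0.62) = 8.947.
The smallest integer exceeding 8.947 is 9.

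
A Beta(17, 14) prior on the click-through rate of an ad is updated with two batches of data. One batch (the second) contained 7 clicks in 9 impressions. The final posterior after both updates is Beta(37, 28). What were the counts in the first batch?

13 clicks and 12 non-clicks

Sequential conjugate updates are equivalent to a single update on the pooled data, so total successes = posterior α − prior α and total failures = posterior β − prior β.
Total across both batches: 37−17=20 clicks, 28−14=14 non-clicks.
Subtract the second batch: 20−7=13 clicks and 14−2=12 non-clicks.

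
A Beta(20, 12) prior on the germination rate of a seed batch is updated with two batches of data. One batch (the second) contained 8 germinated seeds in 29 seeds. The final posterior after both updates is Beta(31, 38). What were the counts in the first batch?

3 germinated seeds and 5 non-germinating seeds

Sequential conjugate updates are equivalent to a single update on the pooled data, so total successes = posterior α − prior α and total failures = posterior β − prior β.
Total across both batches: 31−20=11 germinated seeds, 38−12=26 non-germinating seeds.
Subtract the second batch: 11−8=3 germinated seeds and 26−21=5 non-germinating seeds.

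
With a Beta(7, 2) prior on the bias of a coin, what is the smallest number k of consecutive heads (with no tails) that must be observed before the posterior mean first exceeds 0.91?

After k heads and 0 tails the posterior is Beta(7+k, 2), with mean (7+k)/(7+2+k).
Set (7+k)/(9+k) > 0.91 and solve: k > (0.91·9 − 7)/(1 − 0.91) = 13.222.
The smallest integer exceeding 13.222 is 14.

k = 14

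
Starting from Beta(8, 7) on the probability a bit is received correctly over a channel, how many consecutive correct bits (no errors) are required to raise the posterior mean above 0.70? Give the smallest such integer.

k = 9

After k correct bits and 0 errors the posterior is Beta(8+k, 7), with mean (8+k)/(8+7+k).
Set (8+k)/(15+k) > 0.70 and solve: k > (0.70·15 − 8)/(1 − 0.70) = 8.333.
The smallest integer exceeding 8.333 is 9, and checking k=9: (17)/(24) = 0.7083 > 0.70.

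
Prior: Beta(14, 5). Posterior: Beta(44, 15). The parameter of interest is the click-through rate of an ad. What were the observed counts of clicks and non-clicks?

30 clicks and 10 non-clicks

Under Beta–binomial conjugacy the posterior parameters are (α+s, β+f).
Match parameters: s=44−14=30, f=15−5=10.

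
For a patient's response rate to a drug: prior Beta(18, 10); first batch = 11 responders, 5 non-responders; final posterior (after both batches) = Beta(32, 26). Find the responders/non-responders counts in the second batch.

3 responders and 11 non-responders

Sequential conjugate updates are equivalent to a single update on the pooled data, so total successes = posterior α − prior α and total failures = posterior β − prior β.
Total across both batches: 32−18=14 responders, 26−10=16 non-responders.
Subtract the first batch: 14−11=3 responders and 16−5=11 non-responders.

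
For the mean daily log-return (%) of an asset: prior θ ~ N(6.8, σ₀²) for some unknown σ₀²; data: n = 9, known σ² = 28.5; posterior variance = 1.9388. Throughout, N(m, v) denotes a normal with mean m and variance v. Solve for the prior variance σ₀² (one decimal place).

Posterior precision equals prior precision plus data precision: 1/σ_n² = 1/σ₀² + n/σ².
So 1/σ₀² = 1/1.9388 − 9/28.5 = 0.515783 − 0.315789 = 0.199994.
Hence σ₀² = 1/0.199994 ≈ 5.0.

σ₀² = 5.0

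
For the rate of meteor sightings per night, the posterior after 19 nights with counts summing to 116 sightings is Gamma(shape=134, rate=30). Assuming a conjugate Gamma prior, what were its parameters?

Gamma(shape=18, rate=11)

Gamma–Poisson conjugacy: posterior shape = α + Σxᵢ, posterior rate = β + n.
So α = 134 − 116 = 18 and β = 30 − 19 = 11.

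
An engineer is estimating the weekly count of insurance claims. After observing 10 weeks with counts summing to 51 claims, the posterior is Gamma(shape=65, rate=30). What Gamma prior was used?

Gamma(shape=14, rate=20)

A Gamma(α, β) prior (rate parametrization) on a Poisson rate with n observations summing to S gives posterior Gamma(α+S, β+n).
So α = 65 − 51 = 14 and β = 30 − 10 = 20.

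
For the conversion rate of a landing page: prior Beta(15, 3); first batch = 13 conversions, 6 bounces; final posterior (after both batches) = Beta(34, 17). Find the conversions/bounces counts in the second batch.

6 conversions and 8 bounces

Because Beta–binomial updating is additive in the counts, the combined data contributed (α_post−α_prior, β_post−β_prior) successes and failures.
Total across both batches: 34−15=19 conversions, 17−3=14 bounces.
Subtract the first batch: 19−13=6 conversions and 14−6=8 bounces.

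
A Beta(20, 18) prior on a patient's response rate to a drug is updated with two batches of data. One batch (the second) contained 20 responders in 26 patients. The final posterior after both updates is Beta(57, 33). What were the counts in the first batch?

Sequential conjugate updates are equivalent to a single update on the pooled data, so total successes = posterior α − prior α and total failures = posterior β − prior β.
Total across both batches: 57−20=37 responders, 33−18=15 non-responders.
Subtract the second batch: 37−20=17 responders and 15−6=9 non-responders.

17 responders and 9 non-responders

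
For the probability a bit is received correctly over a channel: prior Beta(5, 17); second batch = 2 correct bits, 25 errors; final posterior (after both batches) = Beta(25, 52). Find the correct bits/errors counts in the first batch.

Because Beta–binomial updating is additive in the counts, the combined data contributed (α_post−α_prior, β_post−β_prior) successes and failures.
Total across both batches: 25−5=20 correct bits, 52−17=35 errors.
Subtract the second batch: 20−2=18 correct bits and 35−25=10 errors.

18 correct bits and 10 errors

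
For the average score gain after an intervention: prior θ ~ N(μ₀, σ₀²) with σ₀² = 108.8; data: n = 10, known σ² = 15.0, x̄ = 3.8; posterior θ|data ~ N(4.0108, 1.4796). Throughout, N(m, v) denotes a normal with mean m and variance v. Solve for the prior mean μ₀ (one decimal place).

With known observation variance, the Normal–Normal posterior has precision τ_n = τ₀ + n/σ² and mean μ_n = (τ₀μ₀ + (n/σ²)x̄)/τ_n.
Here τ₀ = 1/108.8 = 0.009191 and τ_data = 10/15.0 = 0.666667, so τ_n = 0.675858.
Rearranging for μ₀: μ₀ = (μ_n·τ_n − τ_data·x̄)/τ₀ = (4.0108·0.675858 − 0.666667·3.8) / 0.009191 = 0.177397/0.009191 ≈ 19.3.

μ₀ = 19.3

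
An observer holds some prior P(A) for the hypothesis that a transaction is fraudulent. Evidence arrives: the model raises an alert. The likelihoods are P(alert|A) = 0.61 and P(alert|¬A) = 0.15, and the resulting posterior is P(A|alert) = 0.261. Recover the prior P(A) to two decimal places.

In odds form, posterior odds = prior odds × likelihood ratio, so prior odds = posterior odds ÷ LR.
Posterior odds = 0.261/(1−0.261) = 0.3532. LR = 0.61/0.15 = 4.0667.
Prior odds = 0.3532/4.0667 = 0.0869, so P(A) = 0.0869/(1+0.0869) ≈ 0.08.

P(A) = 0.08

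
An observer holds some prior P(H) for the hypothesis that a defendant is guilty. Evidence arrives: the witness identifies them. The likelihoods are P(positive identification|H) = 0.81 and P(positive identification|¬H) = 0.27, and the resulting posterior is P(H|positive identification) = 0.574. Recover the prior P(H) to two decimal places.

P(H) = 0.31

Bayes' rule in odds form gives O(H|E) = O(H)·[P(E|H)/P(E|¬H)], hence O(H) = O(H|E)/LR.
Posterior odds = 0.574/(1−0.574) = 1.3474. LR = 0.81/0.27 = 3.0000.
Prior odds = 1.3474/3.0000 = 0.4491, so P(H) = 0.4491/(1+0.4491) ≈ 0.31.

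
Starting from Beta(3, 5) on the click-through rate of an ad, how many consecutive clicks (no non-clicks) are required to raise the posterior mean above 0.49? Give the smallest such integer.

After k clicks and 0 non-clicks the posterior is Beta(3+k, 5), with mean (3+k)/(3+5+k).
Set (3+k)/(8+k) > 0.49 and solve: k > (0.49·8 − 3)/(1 − 0.49) = 1.804.
The smallest integer exceeding 1.804 is 2.

k = 2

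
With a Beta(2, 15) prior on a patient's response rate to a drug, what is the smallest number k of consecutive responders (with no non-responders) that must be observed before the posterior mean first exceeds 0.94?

After k responders and 0 non-responders the posterior is Beta(2+k, 15), with mean (2+k)/(2+15+k).
Set (2+k)/(17+k) > 0.94 and solve: k > (0.94·17 − 2)/(1 − 0.94) = 233.000.
The smallest integer exceeding 233.000 is 234.

k = 234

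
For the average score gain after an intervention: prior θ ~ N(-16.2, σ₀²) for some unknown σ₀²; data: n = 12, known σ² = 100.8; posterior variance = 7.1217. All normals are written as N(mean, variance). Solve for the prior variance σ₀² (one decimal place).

σ₀² = 46.8

Posterior precision equals prior precision plus data precision: 1/σ_n² = 1/σ₀² + n/σ².
So 1/σ₀² = 1/7.1217 − 12/100.8 = 0.140416 − 0.119048 = 0.021368.
Hence σ₀² = 1/0.021368 ≈ 46.8.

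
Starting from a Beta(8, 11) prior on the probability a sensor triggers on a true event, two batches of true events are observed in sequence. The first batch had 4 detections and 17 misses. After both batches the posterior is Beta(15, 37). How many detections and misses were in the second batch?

Because Beta–binomial updating is additive in the counts, the combined data contributed (α_post−α_prior, β_post−β_prior) successes and failures.
Total across both batches: 15−8=7 detections, 37−11=26 misses.
Subtract the first batch: 7−4=3 detections and 26−17=9 misses.

3 detections and 9 misses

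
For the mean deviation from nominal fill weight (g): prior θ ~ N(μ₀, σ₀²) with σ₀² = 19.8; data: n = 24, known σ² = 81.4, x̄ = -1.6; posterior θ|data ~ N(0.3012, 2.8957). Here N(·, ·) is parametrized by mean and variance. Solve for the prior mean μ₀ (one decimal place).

With known observation variance, the Normal–Normal posterior has precision τ_n = τ₀ + n/σ² and mean μ_n = (τ₀μ₀ + (n/σ²)x̄)/τ_n.
Here τ₀ = 1/19.8 = 0.050505 and τ_data = 24/81.4 = 0.294840, so τ_n = 0.345345.
Rearranging for μ₀: μ₀ = (μ_n·τ_n − τ_data·x̄)/τ₀ = (0.3012·0.345345 − 0.294840·-1.6) / 0.050505 = 0.575762/0.050505 ≈ 11.4.

μ₀ = 11.4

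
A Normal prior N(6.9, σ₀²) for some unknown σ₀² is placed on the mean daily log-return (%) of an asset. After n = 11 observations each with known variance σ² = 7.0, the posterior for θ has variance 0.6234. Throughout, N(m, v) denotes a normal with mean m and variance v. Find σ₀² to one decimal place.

σ₀² = 30.6

For the Normal–Normal model with known σ², precisions add: τ_n = τ₀ + n/σ².
So 1/σ₀² = 1/0.6234 − 11/7.0 = 1.604107 − 1.571429 = 0.032678.
Hence σ₀² = 1/0.032678 ≈ 30.6.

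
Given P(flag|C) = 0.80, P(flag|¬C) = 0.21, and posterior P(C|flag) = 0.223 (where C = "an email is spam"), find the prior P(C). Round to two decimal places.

Bayes' rule in odds form gives O(C|E) = O(C)·[P(E|C)/P(E|¬C)], hence O(C) = O(C|E)/LR.
Posterior odds = 0.223/(1−0.223) = 0.2870. LR = 0.80/0.21 = 3.8095.
Prior odds = 0.2870/3.8095 = 0.0753, so P(C) = 0.0753/(1+0.0753) ≈ 0.07.

P(C) = 0.07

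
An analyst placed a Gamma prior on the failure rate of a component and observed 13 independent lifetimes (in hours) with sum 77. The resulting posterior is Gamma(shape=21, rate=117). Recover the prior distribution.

Gamma(shape=8, rate=40)

Gamma–exponential conjugacy: posterior shape = α + n, posterior rate = β + Σtᵢ.
So α = 21 − 13 = 8 and β = 117 − 77 = 40.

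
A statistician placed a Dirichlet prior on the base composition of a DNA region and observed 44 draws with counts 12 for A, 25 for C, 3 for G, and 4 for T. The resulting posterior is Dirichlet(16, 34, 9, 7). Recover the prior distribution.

For a Dirichlet(α) prior with multinomial counts c, the posterior is Dirichlet(α + c) componentwise.
Subtract each count from the matching posterior parameter: 16−12=4, 34−25=9, 9−3=6, 7−4=3.

Dirichlet(4, 9, 6, 3)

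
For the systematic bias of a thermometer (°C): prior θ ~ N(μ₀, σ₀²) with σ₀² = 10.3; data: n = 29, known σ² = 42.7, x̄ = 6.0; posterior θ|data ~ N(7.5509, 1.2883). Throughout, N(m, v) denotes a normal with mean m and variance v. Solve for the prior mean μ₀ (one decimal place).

The posterior mean is a precision-weighted average: μ_n = (τ₀μ₀ + τ_data·x̄)/(τ₀+τ_data), with τ₀=1/σ₀² and τ_data=n/σ².
Here τ₀ = 1/10.3 = 0.097087 and τ_data = 29/42.7 = 0.679157, so τ_n = 0.776244.
Rearranging for μ₀: μ₀ = (μ_n·τ_n − τ_data·x̄)/τ₀ = (7.5509·0.776244 − 0.679157·6.0) / 0.097087 = 1.786399/0.097087 ≈ 18.4.

μ₀ = 18.4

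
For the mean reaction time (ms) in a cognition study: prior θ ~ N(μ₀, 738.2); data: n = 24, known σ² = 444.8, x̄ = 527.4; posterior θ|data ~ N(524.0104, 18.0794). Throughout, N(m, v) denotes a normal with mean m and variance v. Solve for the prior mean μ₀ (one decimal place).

μ₀ = 389.0

The posterior mean is a precision-weighted average: μ_n = (τ₀μ₀ + τ_data·x̄)/(τ₀+τ_data), with τ₀=1/σ₀² and τ_data=n/σ².
Here τ₀ = 1/738.2 = 0.001355 and τ_data = 24/444.8 = 0.053957, so τ_n = 0.055312.
Rearranging for μ₀: μ₀ = (μ_n·τ_n − τ_data·x̄)/τ₀ = (524.0104·0.055312 − 0.053957·527.4) / 0.001355 = 0.527141/0.001355 ≈ 389.0.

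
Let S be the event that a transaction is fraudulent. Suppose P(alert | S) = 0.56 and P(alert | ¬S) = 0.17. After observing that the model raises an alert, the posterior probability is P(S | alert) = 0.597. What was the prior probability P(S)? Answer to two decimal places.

Bayes' rule in odds form gives O(S|E) = O(S)·[P(E|S)/P(E|¬S)], hence O(S) = O(S|E)/LR.
Posterior odds = 0.597/(1−0.597) = 1.4814. LR = 0.56/0.17 = 3.2941.
Prior odds = 1.4814/3.2941 = 0.4497, so P(S) = 0.4497/(1+0.4497) ≈ 0.31.

P(S) = 0.31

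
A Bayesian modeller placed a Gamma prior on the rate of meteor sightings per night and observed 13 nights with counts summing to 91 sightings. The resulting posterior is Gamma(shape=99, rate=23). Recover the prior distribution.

Gamma(shape=8, rate=10)

A Gamma(α, β) prior (rate parametrization) on a Poisson rate with n observations summing to S gives posterior Gamma(α+S, β+n).
So α = 99 − 91 = 8 and β = 23 − 13 = 10.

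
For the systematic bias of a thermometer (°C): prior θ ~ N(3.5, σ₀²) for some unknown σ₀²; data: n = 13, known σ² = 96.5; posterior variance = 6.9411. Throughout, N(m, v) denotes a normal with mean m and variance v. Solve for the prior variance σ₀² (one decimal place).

σ₀² = 106.9

Posterior precision equals prior precision plus data precision: 1/σ_n² = 1/σ₀² + n/σ².
So 1/σ₀² = 1/6.9411 − 13/96.5 = 0.144069 − 0.134715 = 0.009354.
Hence σ₀² = 1/0.009354 ≈ 106.9.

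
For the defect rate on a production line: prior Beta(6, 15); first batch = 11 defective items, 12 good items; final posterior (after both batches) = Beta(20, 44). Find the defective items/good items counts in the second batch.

Because Beta–binomial updating is additive in the counts, the combined data contributed (α_post−α_prior, β_post−β_prior) successes and failures.
Total across both batches: 20−6=14 defective items, 44−15=29 good items.
Subtract the first batch: 14−11=3 defective items and 29−12=17 good items.

3 defective items and 17 good items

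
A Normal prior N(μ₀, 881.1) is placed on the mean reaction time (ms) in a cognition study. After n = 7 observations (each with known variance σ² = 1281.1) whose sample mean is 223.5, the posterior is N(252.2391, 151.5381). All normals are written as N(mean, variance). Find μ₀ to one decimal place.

With known observation variance, the Normal–Normal posterior has precision τ_n = τ₀ + n/σ² and mean μ_n = (τ₀μ₀ + (n/σ²)x̄)/τ_n.
Here τ₀ = 1/881.1 = 0.001135 and τ_data = 7/1281.1 = 0.005464, so τ_n = 0.006599.
Rearranging for μ₀: μ₀ = (μ_n·τ_n − τ_data·x̄)/τ₀ = (252.2391·0.006599 − 0.005464·223.5) / 0.001135 = 0.443322/0.001135 ≈ 390.6.

μ₀ = 390.6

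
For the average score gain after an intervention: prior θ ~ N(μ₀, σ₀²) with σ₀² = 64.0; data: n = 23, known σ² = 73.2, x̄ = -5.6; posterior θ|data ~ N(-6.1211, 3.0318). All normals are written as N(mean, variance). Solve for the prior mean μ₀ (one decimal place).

μ₀ = -16.6

The posterior mean is a precision-weighted average: μ_n = (τ₀μ₀ + τ_data·x̄)/(τ₀+τ_data), with τ₀=1/σ₀² and τ_data=n/σ².
Here τ₀ = 1/64.0 = 0.015625 and τ_data = 23/73.2 = 0.314208, so τ_n = 0.329833.
Rearranging for μ₀: μ₀ = (μ_n·τ_n − τ_data·x̄)/τ₀ = (-6.1211·0.329833 − 0.314208·-5.6) / 0.015625 = -0.259376/0.015625 ≈ -16.6.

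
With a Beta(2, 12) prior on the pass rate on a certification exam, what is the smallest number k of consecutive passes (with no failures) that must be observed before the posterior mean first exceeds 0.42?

k = 7

After k passes and 0 failures the posterior is Beta(2+k, 12), with mean (2+k)/(2+12+k).
Set (2+k)/(14+k) > 0.42 and solve: k > (0.42·14 − 2)/(1 − 0.42) = 6.690.
The smallest integer exceeding 6.690 is 7, and checking k=7: (9)/(21) = 0.4286 > 0.42.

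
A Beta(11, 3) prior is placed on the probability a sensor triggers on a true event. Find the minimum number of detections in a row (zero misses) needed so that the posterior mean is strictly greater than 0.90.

k = 17

After k detections and 0 misses the posterior is Beta(11+k, 3), with mean (11+k)/(11+3+k).
Set (11+k)/(14+k) > 0.90 and solve: k > (0.90·14 − 11)/(1 − 0.90) = 16.000.
The smallest integer exceeding 16.000 is 17, and checking k=17: (28)/(31) = 0.9032 > 0.90.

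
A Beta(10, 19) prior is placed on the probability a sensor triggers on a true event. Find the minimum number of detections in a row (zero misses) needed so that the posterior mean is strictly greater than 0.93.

After k detections and 0 misses the posterior is Beta(10+k, 19), with mean (10+k)/(10+19+k).
Set (10+k)/(29+k) > 0.93 and solve: k > (0.93·29 − 10)/(1 − 0.93) = 242.429.
The smallest integer exceeding 242.429 is 243.

k = 243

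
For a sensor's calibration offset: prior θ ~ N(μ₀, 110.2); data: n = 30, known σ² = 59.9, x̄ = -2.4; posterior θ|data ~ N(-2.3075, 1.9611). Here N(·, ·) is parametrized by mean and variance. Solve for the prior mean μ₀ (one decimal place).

The posterior mean is a precision-weighted average: μ_n = (τ₀μ₀ + τ_data·x̄)/(τ₀+τ_data), with τ₀=1/σ₀² and τ_data=n/σ².
Here τ₀ = 1/110.2 = 0.009074 and τ_data = 30/59.9 = 0.500835, so τ_n = 0.509909.
Rearranging for μ₀: μ₀ = (μ_n·τ_n − τ_data·x̄)/τ₀ = (-2.3075·0.509909 − 0.500835·-2.4) / 0.009074 = 0.025389/0.009074 ≈ 2.8.

μ₀ = 2.8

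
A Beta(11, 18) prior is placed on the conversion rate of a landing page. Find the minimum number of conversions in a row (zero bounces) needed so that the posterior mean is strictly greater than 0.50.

k = 8

After k conversions and 0 bounces the posterior is Beta(11+k, 18), with mean (11+k)/(11+18+k).
Set (11+k)/(29+k) > 0.50 and solve: k > (0.50·29 − 11)/(1 − 0.50) = 7.000.
The smallest integer exceeding 7.000 is 8, and checking k=8: (19)/(37) = 0.5135 > 0.50.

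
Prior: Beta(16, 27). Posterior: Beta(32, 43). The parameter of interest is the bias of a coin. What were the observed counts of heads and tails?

16 heads and 16 tails

A Beta(α, β) prior with s successes and f failures in binomial data gives a Beta(α+s, β+f) posterior.
So s = 32 − 16 = 16 and f = 43 − 27 = 16.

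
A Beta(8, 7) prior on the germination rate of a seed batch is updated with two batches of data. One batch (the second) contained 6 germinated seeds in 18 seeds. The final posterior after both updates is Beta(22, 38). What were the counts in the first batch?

8 germinated seeds and 19 non-germinating seeds

Because Beta–binomial updating is additive in the counts, the combined data contributed (α_post−α_prior, β_post−β_prior) successes and failures.
Total across both batches: 22−8=14 germinated seeds, 38−7=31 non-germinating seeds.
Subtract the second batch: 14−6=8 germinated seeds and 31−12=19 non-germinating seeds.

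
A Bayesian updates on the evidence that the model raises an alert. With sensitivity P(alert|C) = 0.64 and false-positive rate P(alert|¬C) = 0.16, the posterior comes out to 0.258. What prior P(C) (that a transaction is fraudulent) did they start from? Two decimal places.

In odds form, posterior odds = prior odds × likelihood ratio, so prior odds = posterior odds ÷ LR.
Posterior odds = 0.258/(1−0.258) = 0.3477. LR = 0.64/0.16 = 4.0000.
Prior odds = 0.3477/4.0000 = 0.0869, so P(C) = 0.0869/(1+0.0869) ≈ 0.08.

P(C) = 0.08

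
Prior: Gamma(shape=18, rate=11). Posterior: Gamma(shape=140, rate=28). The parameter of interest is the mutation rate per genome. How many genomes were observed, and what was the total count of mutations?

n = 17 genomes with total 122 mutations

A Gamma(α, β) prior (rate parametrization) on a Poisson rate with n observations summing to S gives posterior Gamma(α+S, β+n).
Matching: Σxᵢ = 140 − 18 = 122 and n = 28 − 11 = 17.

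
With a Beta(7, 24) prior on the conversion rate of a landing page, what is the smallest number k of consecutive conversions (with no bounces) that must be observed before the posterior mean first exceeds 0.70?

After k conversions and 0 bounces the posterior is Beta(7+k, 24), with mean (7+k)/(7+24+k).
Set (7+k)/(31+k) > 0.70 and solve: k > (0.70·31 − 7)/(1 − 0.70) = 49.000.
The smallest integer exceeding 49.000 is 50.

k = 50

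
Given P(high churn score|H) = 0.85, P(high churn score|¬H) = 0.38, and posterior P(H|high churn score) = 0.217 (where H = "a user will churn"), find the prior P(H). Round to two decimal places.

P(H) = 0.11

In odds form, posterior odds = prior odds × likelihood ratio, so prior odds = posterior odds ÷ LR.
Posterior odds = 0.217/(1−0.217) = 0.2771. LR = 0.85/0.38 = 2.2368.
Prior odds = 0.2771/2.2368 = 0.1239, so P(H) = 0.1239/(1+0.1239) ≈ 0.11.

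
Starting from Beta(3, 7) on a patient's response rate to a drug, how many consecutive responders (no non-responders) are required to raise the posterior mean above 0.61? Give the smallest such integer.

k = 8

After k responders and 0 non-responders the posterior is Beta(3+k, 7), with mean (3+k)/(3+7+k).
Set (3+k)/(10+k) > 0.61 and solve: k > (0.61·10 − 3)/(1 − 0.61) = 7.949.
The smallest integer exceeding 7.949 is 8.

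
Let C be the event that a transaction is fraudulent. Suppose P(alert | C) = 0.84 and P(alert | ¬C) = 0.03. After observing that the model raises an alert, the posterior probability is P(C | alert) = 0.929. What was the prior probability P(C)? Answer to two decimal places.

In odds form, posterior odds = prior odds × likelihood ratio, so prior odds = posterior odds ÷ LR.
Posterior odds = 0.929/(1−0.929) = 13.0845. LR = 0.84/0.03 = 28.0000.
Prior odds = 13.0845/28.0000 = 0.4673, so P(C) = 0.4673/(1+0.4673) ≈ 0.32.

P(C) = 0.32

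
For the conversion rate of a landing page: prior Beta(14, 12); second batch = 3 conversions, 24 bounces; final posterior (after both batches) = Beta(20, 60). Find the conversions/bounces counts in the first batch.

Because Beta–binomial updating is additive in the counts, the combined data contributed (α_post−α_prior, β_post−β_prior) successes and failures.
Total across both batches: 20−14=6 conversions, 60−12=48 bounces.
Subtract the second batch: 6−3=3 conversions and 48−24=24 bounces.

3 conversions and 24 bounces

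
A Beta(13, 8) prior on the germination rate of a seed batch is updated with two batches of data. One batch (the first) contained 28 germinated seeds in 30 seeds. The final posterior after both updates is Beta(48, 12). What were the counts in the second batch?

7 germinated seeds and 2 non-germinating seeds

Sequential conjugate updates are equivalent to a single update on the pooled data, so total successes = posterior α − prior α and total failures = posterior β − prior β.
Total across both batches: 48−13=35 germinated seeds, 12−8=4 non-germinating seeds.
Subtract the first batch: 35−28=7 germinated seeds and 4−2=2 non-germinating seeds.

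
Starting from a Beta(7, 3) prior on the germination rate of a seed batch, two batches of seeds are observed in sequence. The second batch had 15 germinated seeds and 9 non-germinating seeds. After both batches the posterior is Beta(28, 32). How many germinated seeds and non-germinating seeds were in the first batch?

Because Beta–binomial updating is additive in the counts, the combined data contributed (α_post−α_prior, β_post−β_prior) successes and failures.
Total across both batches: 28−7=21 germinated seeds, 32−3=29 non-germinating seeds.
Subtract the second batch: 21−15=6 germinated seeds and 29−9=20 non-germinating seeds.

6 germinated seeds and 20 non-germinating seeds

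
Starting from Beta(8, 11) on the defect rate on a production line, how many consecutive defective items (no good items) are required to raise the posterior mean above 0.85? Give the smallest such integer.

k = 55

After k defective items and 0 good items the posterior is Beta(8+k, 11), with mean (8+k)/(8+11+k).
Set (8+k)/(19+k) > 0.85 and solve: k > (0.85·19 − 8)/(1 − 0.85) = 54.333.
The smallest integer exceeding 54.333 is 55, and checking k=55: (63)/(74) = 0.8514 > 0.85.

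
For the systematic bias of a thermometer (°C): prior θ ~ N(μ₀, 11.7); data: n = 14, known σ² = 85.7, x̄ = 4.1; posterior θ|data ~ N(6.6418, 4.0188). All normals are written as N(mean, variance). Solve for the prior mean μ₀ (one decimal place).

With known observation variance, the Normal–Normal posterior has precision τ_n = τ₀ + n/σ² and mean μ_n = (τ₀μ₀ + (n/σ²)x̄)/τ_n.
Here τ₀ = 1/11.7 = 0.085470 and τ_data = 14/85.7 = 0.163361, so τ_n = 0.248831.
Rearranging for μ₀: μ₀ = (μ_n·τ_n − τ_data·x̄)/τ₀ = (6.6418·0.248831 − 0.163361·4.1) / 0.085470 = 0.982906/0.085470 ≈ 11.5.

μ₀ = 11.5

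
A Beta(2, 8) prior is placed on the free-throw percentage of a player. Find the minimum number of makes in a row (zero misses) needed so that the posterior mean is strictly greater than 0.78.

After k makes and 0 misses the posterior is Beta(2+k, 8), with mean (2+k)/(2+8+k).
Set (2+k)/(10+k) > 0.78 and solve: k > (0.78·10 − 2)/(1 − 0.78) = 26.364.
The smallest integer exceeding 26.364 is 27.

k = 27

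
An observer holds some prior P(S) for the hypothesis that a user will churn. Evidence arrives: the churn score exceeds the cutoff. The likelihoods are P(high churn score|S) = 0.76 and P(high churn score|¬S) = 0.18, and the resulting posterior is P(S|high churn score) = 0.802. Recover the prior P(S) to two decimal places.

In odds form, posterior odds = prior odds × likelihood ratio, so prior odds = posterior odds ÷ LR.
Posterior odds = 0.802/(1−0.802) = 4.0505. LR = 0.76/0.18 = 4.2222.
Prior odds = 4.0505/4.2222 = 0.9593, so P(S) = 0.9593/(1+0.9593) ≈ 0.49.

P(S) = 0.49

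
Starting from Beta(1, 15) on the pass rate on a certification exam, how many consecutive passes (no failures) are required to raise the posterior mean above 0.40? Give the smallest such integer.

After k passes and 0 failures the posterior is Beta(1+k, 15), with mean (1+k)/(1+15+k).
Set (1+k)/(16+k) > 0.40 and solve: k > (0.40·16 − 1)/(1 − 0.40) = 9.000.
The smallest integer exceeding 9.000 is 10, and checking k=10: (11)/(26) = 0.4231 > 0.40.

k = 10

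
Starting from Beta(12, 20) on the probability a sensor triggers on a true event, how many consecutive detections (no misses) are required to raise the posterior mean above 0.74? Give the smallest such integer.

After k detections and 0 misses the posterior is Beta(12+k, 20), with mean (12+k)/(12+20+k).
Set (12+k)/(32+k) > 0.74 and solve: k > (0.74·32 − 12)/(1 − 0.74) = 44.923.
The smallest integer exceeding 44.923 is 45.

k = 45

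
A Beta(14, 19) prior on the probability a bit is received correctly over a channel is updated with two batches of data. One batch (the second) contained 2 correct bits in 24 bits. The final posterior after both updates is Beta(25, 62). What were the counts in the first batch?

Sequential conjugate updates are equivalent to a single update on the pooled data, so total successes = posterior α − prior α and total failures = posterior β − prior β.
Total across both batches: 25−14=11 correct bits, 62−19=43 errors.
Subtract the second batch: 11−2=9 correct bits and 43−22=21 errors.

9 correct bits and 21 errors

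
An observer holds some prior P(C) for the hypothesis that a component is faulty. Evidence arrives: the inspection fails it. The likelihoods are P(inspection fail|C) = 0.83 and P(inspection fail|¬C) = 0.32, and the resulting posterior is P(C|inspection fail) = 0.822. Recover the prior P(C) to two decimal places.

Bayes' rule in odds form gives O(C|E) = O(C)·[P(E|C)/P(E|¬C)], hence O(C) = O(C|E)/LR.
Posterior odds = 0.822/(1−0.822) = 4.6180. LR = 0.83/0.32 = 2.5938.
Prior odds = 4.6180/2.5938 = 1.7804, so P(C) = 1.7804/(1+1.7804) ≈ 0.64.

P(C) = 0.64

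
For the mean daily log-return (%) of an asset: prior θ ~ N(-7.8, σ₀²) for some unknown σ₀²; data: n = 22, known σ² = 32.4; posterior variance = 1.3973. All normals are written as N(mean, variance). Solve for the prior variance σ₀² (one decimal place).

For the Normal–Normal model with known σ², precisions add: τ_n = τ₀ + n/σ².
So 1/σ₀² = 1/1.3973 − 22/32.4 = 0.715666 − 0.679012 = 0.036654.
Hence σ₀² = 1/0.036654 ≈ 27.3.

σ₀² = 27.3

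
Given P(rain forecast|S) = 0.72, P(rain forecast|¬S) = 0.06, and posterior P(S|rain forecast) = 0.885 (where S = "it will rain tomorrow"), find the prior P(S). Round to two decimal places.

P(S) = 0.39

In odds form, posterior odds = prior odds × likelihood ratio, so prior odds = posterior odds ÷ LR.
Posterior odds = 0.885/(1−0.885) = 7.6957. LR = 0.72/0.06 = 12.0000.
Prior odds = 7.6957/12.0000 = 0.6413, so P(S) = 0.6413/(1+0.6413) ≈ 0.39.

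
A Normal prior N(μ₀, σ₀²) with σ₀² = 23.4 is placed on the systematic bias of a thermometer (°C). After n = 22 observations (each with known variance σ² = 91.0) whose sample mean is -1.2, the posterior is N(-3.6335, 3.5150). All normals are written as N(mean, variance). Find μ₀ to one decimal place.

With known observation variance, the Normal–Normal posterior has precision τ_n = τ₀ + n/σ² and mean μ_n = (τ₀μ₀ + (n/σ²)x̄)/τ_n.
Here τ₀ = 1/23.4 = 0.042735 and τ_data = 22/91.0 = 0.241758, so τ_n = 0.284493.
Rearranging for μ₀: μ₀ = (μ_n·τ_n − τ_data·x̄)/τ₀ = (-3.6335·0.284493 − 0.241758·-1.2) / 0.042735 = -0.743596/0.042735 ≈ -17.4.

μ₀ = -17.4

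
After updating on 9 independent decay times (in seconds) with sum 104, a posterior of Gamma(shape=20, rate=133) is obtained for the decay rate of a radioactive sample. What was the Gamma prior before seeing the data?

Gamma(shape=11, rate=29)

Gamma–exponential conjugacy: posterior shape = α + n, posterior rate = β + Σtᵢ.
So α = 20 − 9 = 11 and β = 133 − 104 = 29.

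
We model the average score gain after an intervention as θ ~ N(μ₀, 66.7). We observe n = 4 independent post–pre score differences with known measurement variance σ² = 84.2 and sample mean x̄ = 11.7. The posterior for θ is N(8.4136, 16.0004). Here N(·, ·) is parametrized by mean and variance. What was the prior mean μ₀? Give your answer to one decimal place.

The posterior mean is a precision-weighted average: μ_n = (τ₀μ₀ + τ_data·x̄)/(τ₀+τ_data), with τ₀=1/σ₀² and τ_data=n/σ².
Here τ₀ = 1/66.7 = 0.014993 and τ_data = 4/84.2 = 0.047506, so τ_n = 0.062499.
Rearranging for μ₀: μ₀ = (μ_n·τ_n − τ_data·x̄)/τ₀ = (8.4136·0.062499 − 0.047506·11.7) / 0.014993 = -0.029979/0.014993 ≈ -2.0.

μ₀ = -2.0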